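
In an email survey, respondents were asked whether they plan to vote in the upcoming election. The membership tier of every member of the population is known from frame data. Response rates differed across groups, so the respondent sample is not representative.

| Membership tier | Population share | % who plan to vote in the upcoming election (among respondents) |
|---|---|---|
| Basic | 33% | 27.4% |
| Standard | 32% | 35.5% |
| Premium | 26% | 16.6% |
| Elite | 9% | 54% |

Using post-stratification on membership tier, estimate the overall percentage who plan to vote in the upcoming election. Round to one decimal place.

29.6%

Weight each group's respondent value by its population share:
  Basic: 0.33 × 27.4 = 9.042
  Standard: 0.32 × 35.5 = 11.36
  Premium: 0.26 × 16.6 = 4.316
  Elite: 0.09 × 54 = 4.86
Post-stratified estimate = 29.578 → 29.6%.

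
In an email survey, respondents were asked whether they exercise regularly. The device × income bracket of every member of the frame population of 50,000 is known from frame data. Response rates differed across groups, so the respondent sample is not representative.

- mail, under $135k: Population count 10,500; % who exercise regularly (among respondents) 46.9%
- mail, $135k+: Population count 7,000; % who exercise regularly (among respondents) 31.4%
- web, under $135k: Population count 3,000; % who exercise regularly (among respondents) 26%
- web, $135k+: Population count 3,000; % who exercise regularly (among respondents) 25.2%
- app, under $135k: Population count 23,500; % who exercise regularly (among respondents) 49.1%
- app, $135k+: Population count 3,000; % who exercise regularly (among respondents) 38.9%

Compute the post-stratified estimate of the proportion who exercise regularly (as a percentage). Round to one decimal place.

Reweight to the known device × income bracket distribution:
  mail, under $135k: (10,500/50,000) × 46.9 = 9.849
  mail, $135k+: (7,000/50,000) × 31.4 = 4.396
  web, under $135k: (3,000/50,000) × 26 = 1.56
  web, $135k+: (3,000/50,000) × 25.2 = 1.512
  app, under $135k: (23,500/50,000) × 49.1 = 23.077
  app, $135k+: (3,000/50,000) × 38.9 = 2.334
Post-stratified estimate = 42.728 → 42.7%.

42.7%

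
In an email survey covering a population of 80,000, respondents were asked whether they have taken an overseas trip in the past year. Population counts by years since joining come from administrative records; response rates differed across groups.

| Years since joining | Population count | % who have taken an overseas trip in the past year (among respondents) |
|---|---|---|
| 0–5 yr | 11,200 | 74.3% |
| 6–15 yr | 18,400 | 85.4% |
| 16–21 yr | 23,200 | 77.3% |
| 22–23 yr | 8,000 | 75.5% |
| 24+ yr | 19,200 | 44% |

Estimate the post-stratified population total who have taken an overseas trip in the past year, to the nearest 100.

56,500

Apply each group's respondent rate to its population count:
  0–5 yr: 11,200 × 74.3% = 8321.6
  6–15 yr: 18,400 × 85.4% = 15713.6
  16–21 yr: 23,200 × 77.3% = 17933.6
  22–23 yr: 8,000 × 75.5% = 6040
  24+ yr: 19,200 × 44% = 8448
Estimated total = 56456.8 → 56,500.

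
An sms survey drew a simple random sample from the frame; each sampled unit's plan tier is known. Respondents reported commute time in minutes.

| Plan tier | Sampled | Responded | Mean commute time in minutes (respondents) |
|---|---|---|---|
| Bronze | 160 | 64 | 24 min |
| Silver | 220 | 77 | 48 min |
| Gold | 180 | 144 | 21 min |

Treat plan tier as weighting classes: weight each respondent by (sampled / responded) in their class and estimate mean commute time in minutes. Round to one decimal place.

32.5

Class response rates: Bronze 64/160 = 40%, Silver 77/220 = 35%, Gold 144/180 = 80%.
Inverse-response-rate weighting restores each class to its sampled count, so class totals weight by n_sampled:
  Bronze: 160 × 24 = 3840
  Silver: 220 × 48 = 10,560
  Gold: 180 × 21 = 3780
Adjusted estimate = 18,180 / 560 = 32.4643 → 32.5.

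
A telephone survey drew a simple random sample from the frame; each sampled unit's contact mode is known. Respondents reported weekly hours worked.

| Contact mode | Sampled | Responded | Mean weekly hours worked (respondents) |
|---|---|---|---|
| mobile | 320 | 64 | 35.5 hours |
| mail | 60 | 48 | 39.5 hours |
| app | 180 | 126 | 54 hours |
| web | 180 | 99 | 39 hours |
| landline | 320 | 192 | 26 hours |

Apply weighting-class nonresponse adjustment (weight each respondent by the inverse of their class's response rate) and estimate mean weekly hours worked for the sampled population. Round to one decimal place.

Class response rates: mobile 64/320 = 20%, mail 48/60 = 80%, app 126/180 = 70%, web 99/180 = 55%, landline 192/320 = 60%.
With weight = n_sampled/n_responded per class, the weighted class total is n_sampled:
  mobile: 320 × 35.5 = 11,360
  mail: 60 × 39.5 = 2370
  app: 180 × 54 = 9720
  web: 180 × 39 = 7020
  landline: 320 × 26 = 8320
Adjusted estimate = 38,790 / 1,060 = 36.5943 → 36.6.

36.6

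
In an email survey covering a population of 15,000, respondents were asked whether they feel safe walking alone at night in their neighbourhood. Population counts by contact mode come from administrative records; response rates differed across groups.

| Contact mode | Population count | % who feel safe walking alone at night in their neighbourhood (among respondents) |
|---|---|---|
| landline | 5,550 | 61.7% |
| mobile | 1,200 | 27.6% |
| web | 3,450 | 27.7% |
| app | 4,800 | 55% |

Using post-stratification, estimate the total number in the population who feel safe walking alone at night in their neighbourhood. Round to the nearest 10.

Each cell contributes its population count × the respondent rate:
  landline: 5,550 × 61.7% = 3424.35
  mobile: 1,200 × 27.6% = 331.2
  web: 3,450 × 27.7% = 955.65
  app: 4,800 × 55% = 2640
Estimated total = 7351.2 → 7,350.

7,350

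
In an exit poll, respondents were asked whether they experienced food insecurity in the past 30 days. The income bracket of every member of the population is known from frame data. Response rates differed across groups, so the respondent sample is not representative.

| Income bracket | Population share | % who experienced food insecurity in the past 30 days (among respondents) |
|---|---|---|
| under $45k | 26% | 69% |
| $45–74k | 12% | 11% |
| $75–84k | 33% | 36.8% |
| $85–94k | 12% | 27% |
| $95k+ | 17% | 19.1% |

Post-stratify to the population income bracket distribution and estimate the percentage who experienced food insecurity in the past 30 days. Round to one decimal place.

Reweight to the known income bracket distribution:
  under $45k: 0.26 × 69 = 17.94
  $45–74k: 0.12 × 11 = 1.32
  $75–84k: 0.33 × 36.8 = 12.144
  $85–94k: 0.12 × 27 = 3.24
  $95k+: 0.17 × 19.1 = 3.247
Post-stratified estimate = 37.891 → 37.9%.

37.9%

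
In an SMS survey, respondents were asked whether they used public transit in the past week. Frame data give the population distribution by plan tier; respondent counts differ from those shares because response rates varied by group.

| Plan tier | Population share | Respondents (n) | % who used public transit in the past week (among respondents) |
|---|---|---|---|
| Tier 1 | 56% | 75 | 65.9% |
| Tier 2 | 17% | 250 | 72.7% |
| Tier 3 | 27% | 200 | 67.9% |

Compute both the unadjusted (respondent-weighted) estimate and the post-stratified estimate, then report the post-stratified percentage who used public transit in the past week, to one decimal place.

Without adjustment, the pooled respondent share is:
  (75/525)×65.9 + (250/525)×72.7 + (200/525)×67.9 = 69.9%
Post-stratified estimate weights by population shares:
  0.56×65.9 + 0.17×72.7 + 0.27×67.9 = 67.596%

67.6%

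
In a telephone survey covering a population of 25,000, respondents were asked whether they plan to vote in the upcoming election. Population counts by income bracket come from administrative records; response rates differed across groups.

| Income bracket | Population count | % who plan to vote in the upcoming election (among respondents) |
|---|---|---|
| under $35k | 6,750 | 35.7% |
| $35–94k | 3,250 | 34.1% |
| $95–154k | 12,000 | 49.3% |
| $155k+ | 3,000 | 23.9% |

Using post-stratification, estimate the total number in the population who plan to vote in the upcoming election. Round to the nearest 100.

Estimated count per cell = population count × respondent percentage:
  under $35k: 6,750 × 35.7% = 2409.75
  $35–94k: 3,250 × 34.1% = 1108.25
  $95–154k: 12,000 × 49.3% = 5916
  $155k+: 3,000 × 23.9% = 717
Estimated total = 10,151 → 10,200.

10,200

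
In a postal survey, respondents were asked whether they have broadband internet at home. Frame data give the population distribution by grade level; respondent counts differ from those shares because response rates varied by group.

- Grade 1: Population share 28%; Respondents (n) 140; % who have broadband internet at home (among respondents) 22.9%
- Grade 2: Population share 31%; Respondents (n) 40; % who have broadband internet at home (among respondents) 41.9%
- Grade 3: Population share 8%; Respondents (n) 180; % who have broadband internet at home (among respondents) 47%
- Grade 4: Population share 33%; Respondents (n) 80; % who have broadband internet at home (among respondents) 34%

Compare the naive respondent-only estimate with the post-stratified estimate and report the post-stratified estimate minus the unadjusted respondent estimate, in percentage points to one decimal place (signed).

-2.1 percentage points

Naive respondent-only estimate (weights = respondent counts):
  (140/440)×22.9 + (40/440)×41.9 + (180/440)×47 + (80/440)×34 = 36.5045%
Post-stratified estimate weights by population shares:
  0.28×22.9 + 0.31×41.9 + 0.08×47 + 0.33×34 = 34.381%
Difference = 34.381 − 36.5045 = -2.1235 pp.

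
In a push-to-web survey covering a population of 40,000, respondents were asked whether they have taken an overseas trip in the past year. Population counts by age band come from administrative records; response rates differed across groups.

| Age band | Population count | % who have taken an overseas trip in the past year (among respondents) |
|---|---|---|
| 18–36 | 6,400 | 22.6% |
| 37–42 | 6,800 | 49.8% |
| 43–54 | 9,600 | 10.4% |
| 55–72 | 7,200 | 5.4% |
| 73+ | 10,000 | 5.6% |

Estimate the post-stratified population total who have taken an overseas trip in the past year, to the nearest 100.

6,800

Estimated count per cell = population count × respondent percentage:
  18–36: 6,400 × 22.6% = 1446.4
  37–42: 6,800 × 49.8% = 3386.4
  43–54: 9,600 × 10.4% = 998.4
  55–72: 7,200 × 5.4% = 388.8
  73+: 10,000 × 5.6% = 560
Estimated total = 6780 → 6,800.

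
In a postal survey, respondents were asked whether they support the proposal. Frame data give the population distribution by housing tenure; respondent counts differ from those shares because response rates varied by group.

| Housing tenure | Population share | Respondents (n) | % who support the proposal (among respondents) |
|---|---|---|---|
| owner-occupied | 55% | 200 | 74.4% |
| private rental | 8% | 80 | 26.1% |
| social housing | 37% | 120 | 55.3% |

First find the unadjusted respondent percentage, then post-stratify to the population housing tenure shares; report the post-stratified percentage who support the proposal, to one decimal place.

Naive respondent-only estimate (weights = respondent counts):
  (200/400)×74.4 + (80/400)×26.1 + (120/400)×55.3 = 59.01%
Post-stratifying to population shares instead:
  0.55×74.4 + 0.08×26.1 + 0.37×55.3 = 63.469%

63.5%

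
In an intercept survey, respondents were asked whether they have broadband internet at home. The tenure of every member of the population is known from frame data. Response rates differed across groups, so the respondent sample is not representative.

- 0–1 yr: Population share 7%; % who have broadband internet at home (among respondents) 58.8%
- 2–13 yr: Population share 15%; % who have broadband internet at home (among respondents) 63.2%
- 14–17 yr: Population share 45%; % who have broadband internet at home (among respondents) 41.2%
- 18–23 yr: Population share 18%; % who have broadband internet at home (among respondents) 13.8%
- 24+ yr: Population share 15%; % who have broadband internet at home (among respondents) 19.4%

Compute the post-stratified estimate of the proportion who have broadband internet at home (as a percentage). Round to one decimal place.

Post-stratification weights by population share, not respondent share:
  0–1 yr: 0.07 × 58.8 = 4.116
  2–13 yr: 0.15 × 63.2 = 9.48
  14–17 yr: 0.45 × 41.2 = 18.54
  18–23 yr: 0.18 × 13.8 = 2.484
  24+ yr: 0.15 × 19.4 = 2.91
Post-stratified estimate = 37.53 → 37.5%.

37.5%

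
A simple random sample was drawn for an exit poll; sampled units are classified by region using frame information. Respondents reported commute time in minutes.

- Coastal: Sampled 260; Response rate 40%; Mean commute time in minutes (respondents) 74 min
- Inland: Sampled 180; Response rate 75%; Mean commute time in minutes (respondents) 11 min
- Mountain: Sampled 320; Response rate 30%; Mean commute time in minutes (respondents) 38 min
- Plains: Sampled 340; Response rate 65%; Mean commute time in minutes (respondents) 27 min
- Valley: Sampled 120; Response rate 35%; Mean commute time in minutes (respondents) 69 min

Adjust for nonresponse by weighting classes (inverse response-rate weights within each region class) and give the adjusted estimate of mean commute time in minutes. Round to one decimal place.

41.7

Weighting each respondent by the inverse class response rate inflates each class back to its sampled size, so the class weight is n_sampled:
  Coastal: 260 × 74 = 19,240
  Inland: 180 × 11 = 1980
  Mountain: 320 × 38 = 12,160
  Plains: 340 × 27 = 9180
  Valley: 120 × 69 = 8280
Adjusted estimate = 50,840 / 1,220 = 41.6721 → 41.7.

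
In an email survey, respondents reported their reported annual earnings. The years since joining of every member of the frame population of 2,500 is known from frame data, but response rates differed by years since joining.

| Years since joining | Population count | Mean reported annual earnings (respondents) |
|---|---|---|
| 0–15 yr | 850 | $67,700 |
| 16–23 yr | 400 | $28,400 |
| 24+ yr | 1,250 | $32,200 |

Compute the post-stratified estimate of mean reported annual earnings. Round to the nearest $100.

$43,700

Weight each group's respondent value by its population share:
  0–15 yr: (850/2,500) × 67,700 = 23,018
  16–23 yr: (400/2,500) × 28,400 = 4544
  24+ yr: (1,250/2,500) × 32,200 = 16,100
Post-stratified estimate = 43,662 → $43,700.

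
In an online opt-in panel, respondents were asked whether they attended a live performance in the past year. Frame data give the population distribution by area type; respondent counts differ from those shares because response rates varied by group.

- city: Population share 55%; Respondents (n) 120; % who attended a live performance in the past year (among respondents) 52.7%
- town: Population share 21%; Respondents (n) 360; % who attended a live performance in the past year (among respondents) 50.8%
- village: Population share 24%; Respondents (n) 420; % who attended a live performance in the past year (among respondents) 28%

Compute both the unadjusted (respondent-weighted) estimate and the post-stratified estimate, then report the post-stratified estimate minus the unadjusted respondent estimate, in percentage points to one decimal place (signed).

Without adjustment, the pooled respondent share is:
  (120/900)×52.7 + (360/900)×50.8 + (420/900)×28 = 40.4133%
Post-stratifying to population shares instead:
  0.55×52.7 + 0.21×50.8 + 0.24×28 = 46.373%
Difference = 46.373 − 40.4133 = 5.9597 pp.

+6.0 percentage points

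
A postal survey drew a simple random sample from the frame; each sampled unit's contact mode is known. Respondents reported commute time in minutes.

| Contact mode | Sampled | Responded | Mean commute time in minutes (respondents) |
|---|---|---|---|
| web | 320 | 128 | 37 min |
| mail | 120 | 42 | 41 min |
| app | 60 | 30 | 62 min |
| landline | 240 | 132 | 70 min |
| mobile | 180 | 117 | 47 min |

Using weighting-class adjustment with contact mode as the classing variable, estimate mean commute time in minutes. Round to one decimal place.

49.7

Response rates by class: web 128/320 = 40%, mail 42/120 = 35%, app 30/60 = 50%, landline 132/240 = 55%, mobile 117/180 = 65%.
Weighting each respondent by the inverse class response rate inflates each class back to its sampled size, so the class weight is n_sampled:
  web: 320 × 37 = 11,840
  mail: 120 × 41 = 4920
  app: 60 × 62 = 3720
  landline: 240 × 70 = 16,800
  mobile: 180 × 47 = 8460
Adjusted estimate = 45,740 / 920 = 49.7174 → 49.7.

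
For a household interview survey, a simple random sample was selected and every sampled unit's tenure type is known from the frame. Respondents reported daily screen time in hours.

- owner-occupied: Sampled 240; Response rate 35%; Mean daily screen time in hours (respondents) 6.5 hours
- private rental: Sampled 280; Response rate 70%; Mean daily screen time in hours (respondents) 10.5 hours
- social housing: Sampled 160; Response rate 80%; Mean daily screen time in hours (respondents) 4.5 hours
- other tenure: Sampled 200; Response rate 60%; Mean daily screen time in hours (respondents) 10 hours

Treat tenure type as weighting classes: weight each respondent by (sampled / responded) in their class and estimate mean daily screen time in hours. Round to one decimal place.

Each respondent's weight = sampled/responded in their class; summing within a class gives n_sampled, so:
  owner-occupied: 240 × 6.5 = 1560
  private rental: 280 × 10.5 = 2940
  social housing: 160 × 4.5 = 720
  other tenure: 200 × 10 = 2000
Adjusted estimate = 7220 / 880 = 8.20454 → 8.2.

8.2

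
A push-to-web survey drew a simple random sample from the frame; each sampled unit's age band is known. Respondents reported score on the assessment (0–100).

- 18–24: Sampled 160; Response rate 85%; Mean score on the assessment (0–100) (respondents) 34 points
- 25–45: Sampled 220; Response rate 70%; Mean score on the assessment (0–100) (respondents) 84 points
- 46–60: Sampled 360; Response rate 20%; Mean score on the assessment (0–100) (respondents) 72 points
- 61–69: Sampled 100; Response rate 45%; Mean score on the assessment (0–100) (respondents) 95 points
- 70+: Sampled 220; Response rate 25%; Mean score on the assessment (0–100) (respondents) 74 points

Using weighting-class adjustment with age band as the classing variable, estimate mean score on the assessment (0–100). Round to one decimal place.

Inverse-response-rate weighting restores each class to its sampled count, so class totals weight by n_sampled:
  18–24: 160 × 34 = 5440
  25–45: 220 × 84 = 18,480
  46–60: 360 × 72 = 25,920
  61–69: 100 × 95 = 9500
  70+: 220 × 74 = 16,280
Adjusted estimate = 75,620 / 1,060 = 71.3396 → 71.3.

71.3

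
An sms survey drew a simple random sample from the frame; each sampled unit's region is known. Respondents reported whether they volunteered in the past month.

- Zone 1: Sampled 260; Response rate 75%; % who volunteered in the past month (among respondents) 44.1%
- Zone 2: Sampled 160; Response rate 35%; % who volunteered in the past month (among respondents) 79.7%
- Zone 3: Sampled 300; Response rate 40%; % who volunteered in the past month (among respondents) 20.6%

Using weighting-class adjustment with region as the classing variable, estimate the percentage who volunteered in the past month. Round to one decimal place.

Weighting each respondent by the inverse class response rate inflates each class back to its sampled size, so the class weight is n_sampled:
  Zone 1: 260 × 44.1 = 11,466
  Zone 2: 160 × 79.7 = 12,752
  Zone 3: 300 × 20.6 = 6180
Adjusted estimate = 30,398 / 720 = 42.2194 → 42.2%.

42.2%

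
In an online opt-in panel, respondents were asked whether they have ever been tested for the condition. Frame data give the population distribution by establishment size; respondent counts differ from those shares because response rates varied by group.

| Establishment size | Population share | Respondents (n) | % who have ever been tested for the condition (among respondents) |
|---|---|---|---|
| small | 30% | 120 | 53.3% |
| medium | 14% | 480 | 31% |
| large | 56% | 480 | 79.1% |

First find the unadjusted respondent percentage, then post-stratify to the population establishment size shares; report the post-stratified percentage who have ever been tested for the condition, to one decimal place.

Without adjustment, the pooled respondent share is:
  (120/1080)×53.3 + (480/1080)×31 + (480/1080)×79.1 = 54.8556%
Reweighting by population establishment size shares:
  0.3×53.3 + 0.14×31 + 0.56×79.1 = 64.626%

64.6%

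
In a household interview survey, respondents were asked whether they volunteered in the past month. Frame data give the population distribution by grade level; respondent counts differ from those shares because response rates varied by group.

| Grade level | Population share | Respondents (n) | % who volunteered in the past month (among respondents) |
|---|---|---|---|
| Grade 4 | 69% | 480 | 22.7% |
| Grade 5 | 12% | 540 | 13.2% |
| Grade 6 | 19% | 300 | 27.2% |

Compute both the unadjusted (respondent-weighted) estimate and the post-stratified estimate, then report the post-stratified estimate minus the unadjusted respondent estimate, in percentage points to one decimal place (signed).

+2.6 percentage points

Naive respondent-only estimate (weights = respondent counts):
  (480/1320)×22.7 + (540/1320)×13.2 + (300/1320)×27.2 = 19.8364%
Reweighting by population grade level shares:
  0.69×22.7 + 0.12×13.2 + 0.19×27.2 = 22.415%
Difference = 22.415 − 19.8364 = 2.5786 pp.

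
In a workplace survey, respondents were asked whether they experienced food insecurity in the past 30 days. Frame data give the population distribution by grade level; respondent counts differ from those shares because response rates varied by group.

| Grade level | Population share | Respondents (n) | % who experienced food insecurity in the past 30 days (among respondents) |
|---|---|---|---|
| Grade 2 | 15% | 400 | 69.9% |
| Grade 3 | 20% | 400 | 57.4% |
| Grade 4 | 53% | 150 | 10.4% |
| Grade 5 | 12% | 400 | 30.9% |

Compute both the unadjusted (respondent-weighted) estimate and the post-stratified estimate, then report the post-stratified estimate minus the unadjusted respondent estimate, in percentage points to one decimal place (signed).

Naive respondent-only estimate (weights = respondent counts):
  (400/1350)×69.9 + (400/1350)×57.4 + (150/1350)×10.4 + (400/1350)×30.9 = 48.0296%
Post-stratified estimate weights by population shares:
  0.15×69.9 + 0.2×57.4 + 0.53×10.4 + 0.12×30.9 = 31.185%
Difference = 31.185 − 48.0296 = -16.8446 pp.

-16.8 percentage points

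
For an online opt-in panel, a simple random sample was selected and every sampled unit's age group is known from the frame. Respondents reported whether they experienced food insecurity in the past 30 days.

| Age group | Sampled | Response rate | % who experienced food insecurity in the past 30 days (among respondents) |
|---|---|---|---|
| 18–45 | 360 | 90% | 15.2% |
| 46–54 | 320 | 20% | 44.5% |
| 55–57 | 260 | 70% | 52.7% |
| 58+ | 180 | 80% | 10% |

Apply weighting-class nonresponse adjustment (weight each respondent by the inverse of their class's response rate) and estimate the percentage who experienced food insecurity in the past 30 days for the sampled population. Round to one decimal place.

31.4%

Each respondent's weight = sampled/responded in their class; summing within a class gives n_sampled, so:
  18–45: 360 × 15.2 = 5472
  46–54: 320 × 44.5 = 14,240
  55–57: 260 × 52.7 = 13,702
  58+: 180 × 10 = 1800
Adjusted estimate = 35,214 / 1,120 = 31.4411 → 31.4%.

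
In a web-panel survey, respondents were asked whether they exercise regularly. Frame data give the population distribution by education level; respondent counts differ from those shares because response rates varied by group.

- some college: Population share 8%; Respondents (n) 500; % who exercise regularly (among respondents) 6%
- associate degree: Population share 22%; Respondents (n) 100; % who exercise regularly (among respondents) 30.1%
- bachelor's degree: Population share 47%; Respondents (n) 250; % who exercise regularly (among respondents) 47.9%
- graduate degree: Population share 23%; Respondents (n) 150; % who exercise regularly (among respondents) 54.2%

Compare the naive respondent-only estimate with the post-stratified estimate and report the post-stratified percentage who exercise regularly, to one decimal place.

42.1%

Unadjusted (pooled respondent) estimate weights by respondent counts:
  (500/1000)×6 + (100/1000)×30.1 + (250/1000)×47.9 + (150/1000)×54.2 = 26.115%
Post-stratifying to population shares instead:
  0.08×6 + 0.22×30.1 + 0.47×47.9 + 0.23×54.2 = 42.081%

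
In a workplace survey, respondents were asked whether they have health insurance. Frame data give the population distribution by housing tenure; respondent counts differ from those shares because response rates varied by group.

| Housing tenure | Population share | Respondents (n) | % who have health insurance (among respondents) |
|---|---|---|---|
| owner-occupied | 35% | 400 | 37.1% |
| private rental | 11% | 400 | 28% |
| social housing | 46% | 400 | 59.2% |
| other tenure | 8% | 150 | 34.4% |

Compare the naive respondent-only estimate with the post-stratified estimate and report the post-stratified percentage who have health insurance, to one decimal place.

Unadjusted (pooled respondent) estimate weights by respondent counts:
  (400/1350)×37.1 + (400/1350)×28 + (400/1350)×59.2 + (150/1350)×34.4 = 40.6519%
Post-stratified estimate weights by population shares:
  0.35×37.1 + 0.11×28 + 0.46×59.2 + 0.08×34.4 = 46.049%

46.0%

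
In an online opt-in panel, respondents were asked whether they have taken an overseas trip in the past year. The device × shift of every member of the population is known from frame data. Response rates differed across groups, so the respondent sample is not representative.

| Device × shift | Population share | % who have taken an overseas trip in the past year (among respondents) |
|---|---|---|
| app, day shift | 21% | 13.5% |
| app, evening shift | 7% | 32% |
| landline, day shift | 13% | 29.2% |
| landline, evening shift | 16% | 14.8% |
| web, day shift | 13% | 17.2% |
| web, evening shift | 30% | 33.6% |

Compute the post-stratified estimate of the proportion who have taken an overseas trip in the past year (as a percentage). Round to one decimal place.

Each cell contributes population-share × respondent value:
  app, day shift: 0.21 × 13.5 = 2.835
  app, evening shift: 0.07 × 32 = 2.24
  landline, day shift: 0.13 × 29.2 = 3.796
  landline, evening shift: 0.16 × 14.8 = 2.368
  web, day shift: 0.13 × 17.2 = 2.236
  web, evening shift: 0.3 × 33.6 = 10.08
Post-stratified estimate = 23.555 → 23.6%.

23.6%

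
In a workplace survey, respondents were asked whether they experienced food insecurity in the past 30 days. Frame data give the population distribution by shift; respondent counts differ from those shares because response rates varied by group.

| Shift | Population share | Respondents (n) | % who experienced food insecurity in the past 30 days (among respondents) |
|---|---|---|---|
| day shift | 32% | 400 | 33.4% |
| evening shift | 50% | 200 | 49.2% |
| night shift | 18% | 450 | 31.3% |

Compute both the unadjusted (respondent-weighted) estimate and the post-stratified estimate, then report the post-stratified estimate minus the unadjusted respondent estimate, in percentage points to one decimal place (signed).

+5.4 percentage points

Naive respondent-only estimate (weights = respondent counts):
  (400/1050)×33.4 + (200/1050)×49.2 + (450/1050)×31.3 = 35.5095%
Reweighting by population shift shares:
  0.32×33.4 + 0.5×49.2 + 0.18×31.3 = 40.922%
Difference = 40.922 − 35.5095 = 5.4125 pp.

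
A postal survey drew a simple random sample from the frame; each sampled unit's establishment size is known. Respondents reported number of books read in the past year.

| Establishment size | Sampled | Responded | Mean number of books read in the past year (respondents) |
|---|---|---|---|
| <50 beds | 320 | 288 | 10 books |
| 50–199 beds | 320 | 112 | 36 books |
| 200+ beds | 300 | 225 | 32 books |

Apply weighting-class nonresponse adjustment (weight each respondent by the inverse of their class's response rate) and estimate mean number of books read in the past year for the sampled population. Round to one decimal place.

Response rates by class: <50 beds 288/320 = 90%, 50–199 beds 112/320 = 35%, 200+ beds 225/300 = 75%.
Inverse-response-rate weighting restores each class to its sampled count, so class totals weight by n_sampled:
  <50 beds: 320 × 10 = 3200
  50–199 beds: 320 × 36 = 11,520
  200+ beds: 300 × 32 = 9600
Adjusted estimate = 24,320 / 940 = 25.8723 → 25.9.

25.9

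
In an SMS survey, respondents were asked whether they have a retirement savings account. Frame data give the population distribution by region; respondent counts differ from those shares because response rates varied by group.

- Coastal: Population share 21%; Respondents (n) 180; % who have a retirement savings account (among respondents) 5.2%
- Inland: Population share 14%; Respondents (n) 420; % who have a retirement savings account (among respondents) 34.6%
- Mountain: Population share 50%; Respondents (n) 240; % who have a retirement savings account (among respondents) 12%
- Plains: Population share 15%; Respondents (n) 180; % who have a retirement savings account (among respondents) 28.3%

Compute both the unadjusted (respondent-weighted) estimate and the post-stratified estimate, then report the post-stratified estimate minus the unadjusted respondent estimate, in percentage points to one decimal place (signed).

Without adjustment, the pooled respondent share is:
  (180/1020)×5.2 + (420/1020)×34.6 + (240/1020)×12 + (180/1020)×28.3 = 22.9824%
Reweighting by population region shares:
  0.21×5.2 + 0.14×34.6 + 0.5×12 + 0.15×28.3 = 16.181%
Difference = 16.181 − 22.9824 = -6.8014 pp.

-6.8 percentage points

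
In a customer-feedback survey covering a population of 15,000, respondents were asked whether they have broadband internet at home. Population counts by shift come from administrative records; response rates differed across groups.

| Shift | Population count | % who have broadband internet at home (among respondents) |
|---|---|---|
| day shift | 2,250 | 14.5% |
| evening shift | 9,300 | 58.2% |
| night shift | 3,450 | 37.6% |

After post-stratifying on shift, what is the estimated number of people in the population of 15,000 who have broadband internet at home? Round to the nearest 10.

7,040

Each cell contributes its population count × the respondent rate:
  day shift: 2,250 × 14.5% = 326.25
  evening shift: 9,300 × 58.2% = 5412.6
  night shift: 3,450 × 37.6% = 1297.2
Estimated total = 7036.05 → 7,040.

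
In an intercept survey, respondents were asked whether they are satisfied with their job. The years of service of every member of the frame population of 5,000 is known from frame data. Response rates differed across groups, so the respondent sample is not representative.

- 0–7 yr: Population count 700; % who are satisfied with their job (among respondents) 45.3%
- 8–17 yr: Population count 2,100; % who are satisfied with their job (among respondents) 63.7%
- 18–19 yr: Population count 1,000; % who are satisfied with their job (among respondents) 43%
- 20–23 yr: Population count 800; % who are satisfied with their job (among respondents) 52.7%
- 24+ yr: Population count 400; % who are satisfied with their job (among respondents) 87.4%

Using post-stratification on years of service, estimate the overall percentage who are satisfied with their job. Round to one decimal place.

57.1%

Reweight to the known years of service distribution:
  0–7 yr: (700/5,000) × 45.3 = 6.342
  8–17 yr: (2,100/5,000) × 63.7 = 26.754
  18–19 yr: (1,000/5,000) × 43 = 8.6
  20–23 yr: (800/5,000) × 52.7 = 8.432
  24+ yr: (400/5,000) × 87.4 = 6.992
Post-stratified estimate = 57.12 → 57.1%.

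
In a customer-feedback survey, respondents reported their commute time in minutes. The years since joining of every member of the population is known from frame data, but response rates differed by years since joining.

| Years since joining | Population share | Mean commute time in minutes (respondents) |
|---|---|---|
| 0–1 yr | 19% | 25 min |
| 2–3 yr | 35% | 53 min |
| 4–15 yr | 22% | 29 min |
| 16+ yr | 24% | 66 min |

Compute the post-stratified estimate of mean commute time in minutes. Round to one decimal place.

45.5

Weight each group's respondent value by its population share:
  0–1 yr: 0.19 × 25 = 4.75
  2–3 yr: 0.35 × 53 = 18.55
  4–15 yr: 0.22 × 29 = 6.38
  16+ yr: 0.24 × 66 = 15.84
Post-stratified estimate = 45.52 → 45.5.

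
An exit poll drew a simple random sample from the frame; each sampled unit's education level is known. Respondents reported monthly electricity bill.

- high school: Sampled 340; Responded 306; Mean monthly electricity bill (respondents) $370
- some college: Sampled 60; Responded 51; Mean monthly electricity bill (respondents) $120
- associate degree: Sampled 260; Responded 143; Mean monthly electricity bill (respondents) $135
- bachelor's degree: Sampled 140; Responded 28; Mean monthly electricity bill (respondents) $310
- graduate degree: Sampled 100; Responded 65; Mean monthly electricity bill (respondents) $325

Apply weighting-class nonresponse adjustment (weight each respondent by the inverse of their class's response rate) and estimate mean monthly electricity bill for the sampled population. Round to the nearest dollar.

$271

Response rates by class: high school 306/340 = 90%, some college 51/60 = 85%, associate degree 143/260 = 55%, bachelor's degree 28/140 = 20%, graduate degree 65/100 = 65%.
With weight = n_sampled/n_responded per class, the weighted class total is n_sampled:
  high school: 340 × 370 = 125,800
  some college: 60 × 120 = 7200
  associate degree: 260 × 135 = 35,100
  bachelor's degree: 140 × 310 = 43,400
  graduate degree: 100 × 325 = 32,500
Adjusted estimate = 244,000 / 900 = 271.111 → $271.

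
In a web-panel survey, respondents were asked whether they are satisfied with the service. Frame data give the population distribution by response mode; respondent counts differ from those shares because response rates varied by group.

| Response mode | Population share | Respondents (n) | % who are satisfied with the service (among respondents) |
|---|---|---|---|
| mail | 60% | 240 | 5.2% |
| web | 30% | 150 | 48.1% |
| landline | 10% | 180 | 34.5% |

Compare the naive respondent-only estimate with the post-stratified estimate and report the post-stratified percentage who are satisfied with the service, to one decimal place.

Unadjusted (pooled respondent) estimate weights by respondent counts:
  (240/570)×5.2 + (150/570)×48.1 + (180/570)×34.5 = 25.7421%
Post-stratifying to population shares instead:
  0.6×5.2 + 0.3×48.1 + 0.1×34.5 = 21%

21.0%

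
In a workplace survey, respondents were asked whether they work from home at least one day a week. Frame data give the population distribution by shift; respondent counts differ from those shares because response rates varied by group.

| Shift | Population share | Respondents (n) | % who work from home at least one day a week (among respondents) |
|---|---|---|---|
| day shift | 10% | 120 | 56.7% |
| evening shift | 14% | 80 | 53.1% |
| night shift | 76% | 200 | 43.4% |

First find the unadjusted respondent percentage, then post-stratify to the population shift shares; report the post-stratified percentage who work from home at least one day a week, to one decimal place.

Unadjusted (pooled respondent) estimate weights by respondent counts:
  (120/400)×56.7 + (80/400)×53.1 + (200/400)×43.4 = 49.33%
Post-stratified estimate weights by population shares:
  0.1×56.7 + 0.14×53.1 + 0.76×43.4 = 46.088%

46.1%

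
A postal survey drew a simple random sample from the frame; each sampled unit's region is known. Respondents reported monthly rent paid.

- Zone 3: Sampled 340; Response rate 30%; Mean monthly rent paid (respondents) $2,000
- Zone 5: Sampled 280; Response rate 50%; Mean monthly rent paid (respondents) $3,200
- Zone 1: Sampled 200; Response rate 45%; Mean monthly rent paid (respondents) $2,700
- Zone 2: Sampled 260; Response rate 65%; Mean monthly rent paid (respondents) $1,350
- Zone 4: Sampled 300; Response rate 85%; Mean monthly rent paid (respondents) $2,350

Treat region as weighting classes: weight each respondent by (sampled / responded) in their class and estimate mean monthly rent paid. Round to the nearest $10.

Weighting each respondent by the inverse class response rate inflates each class back to its sampled size, so the class weight is n_sampled:
  Zone 3: 340 × 2000 = 680,000
  Zone 5: 280 × 3200 = 896,000
  Zone 1: 200 × 2700 = 540,000
  Zone 2: 260 × 1350 = 351,000
  Zone 4: 300 × 2350 = 705,000
Adjusted estimate = 3,172,000 / 1,380 = 2298.55 → $2,300.

$2,300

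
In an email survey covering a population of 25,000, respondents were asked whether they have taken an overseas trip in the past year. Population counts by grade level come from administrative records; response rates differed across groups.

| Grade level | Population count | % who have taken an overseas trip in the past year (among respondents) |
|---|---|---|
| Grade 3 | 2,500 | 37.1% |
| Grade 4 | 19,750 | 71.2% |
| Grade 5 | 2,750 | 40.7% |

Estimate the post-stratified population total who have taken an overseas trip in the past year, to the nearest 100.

16,100

Each cell contributes its population count × the respondent rate:
  Grade 3: 2,500 × 37.1% = 927.5
  Grade 4: 19,750 × 71.2% = 14,062
  Grade 5: 2,750 × 40.7% = 1119.25
Estimated total = 16108.8 → 16,100.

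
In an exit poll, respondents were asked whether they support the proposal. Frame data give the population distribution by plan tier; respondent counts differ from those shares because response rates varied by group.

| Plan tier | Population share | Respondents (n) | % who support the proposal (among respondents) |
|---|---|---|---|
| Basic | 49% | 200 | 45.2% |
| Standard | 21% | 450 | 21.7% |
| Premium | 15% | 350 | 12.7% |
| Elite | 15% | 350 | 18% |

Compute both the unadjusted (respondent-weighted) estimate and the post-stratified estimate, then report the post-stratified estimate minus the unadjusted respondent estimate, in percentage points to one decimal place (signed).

+9.4 percentage points

Without adjustment, the pooled respondent share is:
  (200/1350)×45.2 + (450/1350)×21.7 + (350/1350)×12.7 + (350/1350)×18 = 21.8889%
Reweighting by population plan tier shares:
  0.49×45.2 + 0.21×21.7 + 0.15×12.7 + 0.15×18 = 31.31%
Difference = 31.31 − 21.8889 = 9.4211 pp.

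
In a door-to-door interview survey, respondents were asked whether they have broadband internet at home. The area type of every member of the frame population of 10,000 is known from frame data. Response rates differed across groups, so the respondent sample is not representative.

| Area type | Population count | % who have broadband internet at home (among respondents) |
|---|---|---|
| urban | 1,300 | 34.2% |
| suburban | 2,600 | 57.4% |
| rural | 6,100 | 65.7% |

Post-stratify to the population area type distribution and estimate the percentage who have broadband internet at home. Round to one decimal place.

Reweight to the known area type distribution:
  urban: (1,300/10,000) × 34.2 = 4.446
  suburban: (2,600/10,000) × 57.4 = 14.924
  rural: (6,100/10,000) × 65.7 = 40.077
Post-stratified estimate = 59.447 → 59.4%.

59.4%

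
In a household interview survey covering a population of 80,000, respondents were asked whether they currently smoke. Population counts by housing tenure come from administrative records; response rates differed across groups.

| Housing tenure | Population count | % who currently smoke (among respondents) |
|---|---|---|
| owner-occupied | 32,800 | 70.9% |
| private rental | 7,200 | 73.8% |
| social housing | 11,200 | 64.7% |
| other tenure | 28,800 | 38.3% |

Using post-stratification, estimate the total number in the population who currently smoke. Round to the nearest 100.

46,800

Each cell contributes its population count × the respondent rate:
  owner-occupied: 32,800 × 70.9% = 23255.2
  private rental: 7,200 × 73.8% = 5313.6
  social housing: 11,200 × 64.7% = 7246.4
  other tenure: 28,800 × 38.3% = 11030.4
Estimated total = 46845.6 → 46,800.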